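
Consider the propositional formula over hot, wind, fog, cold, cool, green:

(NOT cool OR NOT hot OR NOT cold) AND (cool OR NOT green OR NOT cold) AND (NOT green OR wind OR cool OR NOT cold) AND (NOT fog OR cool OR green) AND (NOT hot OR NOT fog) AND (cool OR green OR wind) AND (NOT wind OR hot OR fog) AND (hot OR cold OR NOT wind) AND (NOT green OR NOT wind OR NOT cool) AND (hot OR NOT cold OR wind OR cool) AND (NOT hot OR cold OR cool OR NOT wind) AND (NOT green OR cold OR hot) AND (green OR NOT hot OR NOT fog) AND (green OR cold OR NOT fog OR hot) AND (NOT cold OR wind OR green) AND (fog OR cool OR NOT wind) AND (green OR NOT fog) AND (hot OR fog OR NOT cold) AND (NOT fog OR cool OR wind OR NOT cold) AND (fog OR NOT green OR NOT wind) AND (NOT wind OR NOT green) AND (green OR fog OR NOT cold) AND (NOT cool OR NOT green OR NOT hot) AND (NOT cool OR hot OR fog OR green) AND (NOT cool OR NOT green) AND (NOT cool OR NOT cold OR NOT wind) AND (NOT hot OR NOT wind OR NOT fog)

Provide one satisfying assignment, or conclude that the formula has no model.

Branch on hot: set hot = true.
The clause (NOT fog) is unit, so fog = false.
Branch on cool: set cool = false.
The clause (NOT wind) is unit, so wind = false.
The clause (green) is unit, so green = true.
The clause (NOT cold) is unit, so cold = false.
Every clause now holds.

hot: true, wind: false, fog: false, cold: false, cool: false, green: true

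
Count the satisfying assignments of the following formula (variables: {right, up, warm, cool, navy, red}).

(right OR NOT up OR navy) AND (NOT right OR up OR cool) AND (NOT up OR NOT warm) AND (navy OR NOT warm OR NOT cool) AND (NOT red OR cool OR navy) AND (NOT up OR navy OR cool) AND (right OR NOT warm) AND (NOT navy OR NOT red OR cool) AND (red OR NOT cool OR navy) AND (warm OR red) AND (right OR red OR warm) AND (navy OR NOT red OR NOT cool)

6

There are 2^6 = 64 truth assignments over (right, up, warm, cool, navy, red).
Split on up. With up = true, the clauses containing up are satisfied and NOT up drops from the rest; 2 of the 2^5 = 32 assignments to the other variables satisfy what remains.
With up = false, by the same count on the reduced clause set, 4 assignments work.
(One model: right=F, up=F, warm=F, cool=T, navy=T, red=T.)
Total: 2 + 4 = 6.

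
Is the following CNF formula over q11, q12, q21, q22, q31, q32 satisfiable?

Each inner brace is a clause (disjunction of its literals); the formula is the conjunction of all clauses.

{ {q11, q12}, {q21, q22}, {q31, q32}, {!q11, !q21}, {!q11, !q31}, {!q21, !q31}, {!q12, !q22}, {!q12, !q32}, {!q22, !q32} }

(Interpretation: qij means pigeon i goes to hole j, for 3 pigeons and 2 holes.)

Branch on q11: set q11 = true.
(!q21) alone gives q21 = false.
(q22) alone gives q22 = true.
(!q31) alone gives q31 = false.
(q32) alone gives q32 = true.
That conflicts with the unit clause (!q32).
Undo q11 and try q11 = false.
(q12) alone gives q12 = true.
(!q22) alone gives q22 = false.
(q21) alone gives q21 = true.
(!q31) alone gives q31 = false.
(q32) alone gives q32 = true.
That conflicts with the unit clause (!q32).
Neither q11 = true nor q11 = false works.
No assignment satisfies every clause.

No, unsatisfiable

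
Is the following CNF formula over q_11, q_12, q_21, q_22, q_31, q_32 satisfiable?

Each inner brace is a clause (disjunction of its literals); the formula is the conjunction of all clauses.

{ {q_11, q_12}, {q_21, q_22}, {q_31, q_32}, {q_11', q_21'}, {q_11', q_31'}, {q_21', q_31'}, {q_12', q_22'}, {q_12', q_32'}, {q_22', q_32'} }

No, unsatisfiable

Branch on q_11: set q_11 = 1.
From the singleton clause (q_21'), q_21 = 0.
From the singleton clause (q_22), q_22 = 1.
From the singleton clause (q_31'), q_31 = 0.
From the singleton clause (q_32), q_32 = 1.
Now (q_32') is unsatisfied and unit — conflict.
Backtrack on q_11: now try q_11 = 0.
From the singleton clause (q_12), q_12 = 1.
From the singleton clause (q_22'), q_22 = 0.
From the singleton clause (q_21), q_21 = 1.
From the singleton clause (q_31'), q_31 = 0.
From the singleton clause (q_32), q_32 = 1.
Now (q_32') is unsatisfied and unit — conflict.
Both values of q_11 lead to a conflict.
No assignment satisfies every clause.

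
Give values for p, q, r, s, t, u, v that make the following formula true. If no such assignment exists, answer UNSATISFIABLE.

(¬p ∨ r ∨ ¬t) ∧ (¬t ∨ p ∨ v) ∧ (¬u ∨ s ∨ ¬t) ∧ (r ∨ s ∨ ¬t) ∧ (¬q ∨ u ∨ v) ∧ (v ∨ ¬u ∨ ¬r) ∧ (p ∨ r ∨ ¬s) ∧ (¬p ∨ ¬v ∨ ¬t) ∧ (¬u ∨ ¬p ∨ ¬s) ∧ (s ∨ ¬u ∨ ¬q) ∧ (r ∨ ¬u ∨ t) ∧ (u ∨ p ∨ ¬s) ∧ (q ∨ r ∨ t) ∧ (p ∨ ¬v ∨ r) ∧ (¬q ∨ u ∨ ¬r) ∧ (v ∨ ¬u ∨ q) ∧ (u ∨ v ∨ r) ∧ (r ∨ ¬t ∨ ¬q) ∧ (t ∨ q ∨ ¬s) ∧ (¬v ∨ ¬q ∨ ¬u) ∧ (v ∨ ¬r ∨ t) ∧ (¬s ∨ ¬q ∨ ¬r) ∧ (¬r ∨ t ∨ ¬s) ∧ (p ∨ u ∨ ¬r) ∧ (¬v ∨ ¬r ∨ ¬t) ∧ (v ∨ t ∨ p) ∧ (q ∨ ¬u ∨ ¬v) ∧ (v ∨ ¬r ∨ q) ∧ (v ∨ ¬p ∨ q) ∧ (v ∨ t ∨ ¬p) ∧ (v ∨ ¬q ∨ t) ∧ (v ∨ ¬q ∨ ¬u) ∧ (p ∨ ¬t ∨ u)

Suppose p = True.
Suppose r = False.
Unit clause (¬t) forces t = False.
Unit clause (¬u) forces u = False.
Unit clause (q) forces q = True.
Unit clause (v) forces v = True.
Every clause is now satisfied; s is unconstrained.

p: True; q: True; r: False; s: True; t: False; u: False; v: True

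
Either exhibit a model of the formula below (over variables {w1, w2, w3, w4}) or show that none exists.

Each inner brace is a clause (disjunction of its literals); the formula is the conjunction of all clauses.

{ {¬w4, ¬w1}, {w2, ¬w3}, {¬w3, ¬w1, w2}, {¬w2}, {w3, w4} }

From the singleton clause (¬w2), w2 = False.
From the singleton clause (¬w3), w3 = False.
From the singleton clause (w4), w4 = True.
From the singleton clause (¬w1), w1 = False.
This assignment satisfies each clause.

w1=False; w2=False; w3=False; w4=True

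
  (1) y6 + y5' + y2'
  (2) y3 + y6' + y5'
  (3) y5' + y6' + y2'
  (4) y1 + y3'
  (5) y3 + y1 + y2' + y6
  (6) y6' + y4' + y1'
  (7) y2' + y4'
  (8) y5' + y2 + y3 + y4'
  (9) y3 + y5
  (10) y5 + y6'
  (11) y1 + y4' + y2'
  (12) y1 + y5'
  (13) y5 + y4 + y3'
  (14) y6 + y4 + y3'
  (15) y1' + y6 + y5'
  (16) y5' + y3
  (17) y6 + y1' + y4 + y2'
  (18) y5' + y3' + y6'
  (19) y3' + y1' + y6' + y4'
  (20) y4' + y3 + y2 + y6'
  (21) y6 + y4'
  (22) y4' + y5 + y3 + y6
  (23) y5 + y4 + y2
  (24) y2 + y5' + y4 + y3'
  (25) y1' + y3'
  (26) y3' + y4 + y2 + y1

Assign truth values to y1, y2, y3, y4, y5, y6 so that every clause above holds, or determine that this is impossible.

Branch on y1: set y1 = 1.
(y3') alone gives y3 = 0.
(y5) alone gives y5 = 1.
That conflicts with the unit clause (y5').
Undo y1 and try y1 = 0.
(y3') alone gives y3 = 0.
(y5) alone gives y5 = 1.
That conflicts with the unit clause (y5').
Either choice for y1 ends in contradiction.

UNSATISFIABLE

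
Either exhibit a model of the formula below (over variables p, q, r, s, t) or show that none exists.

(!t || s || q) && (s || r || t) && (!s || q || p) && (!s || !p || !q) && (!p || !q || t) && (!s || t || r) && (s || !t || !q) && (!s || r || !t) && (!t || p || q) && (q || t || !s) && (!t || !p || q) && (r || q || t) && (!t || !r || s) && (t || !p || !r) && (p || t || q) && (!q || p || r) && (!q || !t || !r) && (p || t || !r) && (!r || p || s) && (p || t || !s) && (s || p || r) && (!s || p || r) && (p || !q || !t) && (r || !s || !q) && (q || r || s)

Suppose t = false.
Suppose s = true.
The clause (r) is unit, so r = true.
The clause (q) is unit, so q = true.
The clause (!p) is unit, so p = false.
But (p) is also a unit clause — contradiction.
So s must be the other value — set s = false.
The clause (r) is unit, so r = true.
The clause (!p) is unit, so p = false.
But (p) is also a unit clause — contradiction.
Either choice for s ends in contradiction.
So t must be the other value — set t = true.
Suppose s = true.
The clause (r) is unit, so r = true.
The clause (!q) is unit, so q = false.
The clause (p) is unit, so p = true.
But (!p) is also a unit clause — contradiction.
So s must be the other value — set s = false.
The clause (q) is unit, so q = true.
But (!q) is also a unit clause — contradiction.
Either choice for s ends in contradiction.
Either choice for t ends in contradiction.

UNSATISFIABLE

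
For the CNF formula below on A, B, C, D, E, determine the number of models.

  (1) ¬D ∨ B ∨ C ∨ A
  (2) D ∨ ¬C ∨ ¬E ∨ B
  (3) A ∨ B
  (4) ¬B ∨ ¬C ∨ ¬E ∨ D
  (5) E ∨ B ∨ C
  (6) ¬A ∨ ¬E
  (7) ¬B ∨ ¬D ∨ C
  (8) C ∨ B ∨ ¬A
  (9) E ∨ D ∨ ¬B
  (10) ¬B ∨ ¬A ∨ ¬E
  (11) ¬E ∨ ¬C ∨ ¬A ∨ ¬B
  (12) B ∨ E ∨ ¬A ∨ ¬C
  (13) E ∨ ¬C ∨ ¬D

2

There are 2^5 = 32 truth assignments over (A, B, C, D, E).
Split on C. With C = True, the clauses containing C are satisfied and ¬C drops from the rest; 1 of the 2^4 = 16 assignments to the other variables satisfy what remains.
With C = False, by the same count on the reduced clause set, 1 assignment works.
Total: 1 + 1 = 2.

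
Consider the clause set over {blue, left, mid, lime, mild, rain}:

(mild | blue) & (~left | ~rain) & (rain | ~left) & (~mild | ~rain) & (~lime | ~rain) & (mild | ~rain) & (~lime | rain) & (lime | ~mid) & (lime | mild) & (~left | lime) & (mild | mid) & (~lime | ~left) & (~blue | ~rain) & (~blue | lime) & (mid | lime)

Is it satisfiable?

Try mild = 1.
The clause (~rain) is unit, so rain = 0.
The clause (~left) is unit, so left = 0.
The clause (~lime) is unit, so lime = 0.
The clause (~mid) is unit, so mid = 0.
Now (mid) is unsatisfied and unit — conflict.
That branch fails; take mild = 0 instead.
The clause (blue) is unit, so blue = 1.
The clause (~rain) is unit, so rain = 0.
The clause (~left) is unit, so left = 0.
The clause (~lime) is unit, so lime = 0.
Now (lime) is unsatisfied and unit — conflict.
Either choice for mild ends in contradiction.
No assignment satisfies every clause.

No, unsatisfiable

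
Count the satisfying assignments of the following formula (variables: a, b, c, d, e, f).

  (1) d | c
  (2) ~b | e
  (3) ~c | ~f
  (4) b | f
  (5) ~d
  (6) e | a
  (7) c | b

There are 2^6 = 64 truth assignments over (a, b, c, d, e, f).
Split on b. With b = 1, the clauses containing b are satisfied and ~b drops from the rest; 2 of the 2^5 = 32 assignments to the other variables satisfy what remains.
With b = 0, by the same count on the reduced clause set, 0 assignments work.
Total: 2 + 0 = 2.

2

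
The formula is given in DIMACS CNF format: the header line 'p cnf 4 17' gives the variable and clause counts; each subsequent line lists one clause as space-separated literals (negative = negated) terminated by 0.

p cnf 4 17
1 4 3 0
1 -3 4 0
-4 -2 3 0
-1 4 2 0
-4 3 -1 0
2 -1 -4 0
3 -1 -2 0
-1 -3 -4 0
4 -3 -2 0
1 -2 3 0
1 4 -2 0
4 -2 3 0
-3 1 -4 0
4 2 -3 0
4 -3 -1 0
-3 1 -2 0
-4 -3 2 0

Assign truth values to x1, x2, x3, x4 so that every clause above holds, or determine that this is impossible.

x1: False; x2: False; x3: False; x4: True

Branch on x1: set x1 = False.
Branch on x4: set x4 = True.
The clause (¬x3) is unit, so x3 = False.
The clause (¬x2) is unit, so x2 = False.
All clauses are satisfied.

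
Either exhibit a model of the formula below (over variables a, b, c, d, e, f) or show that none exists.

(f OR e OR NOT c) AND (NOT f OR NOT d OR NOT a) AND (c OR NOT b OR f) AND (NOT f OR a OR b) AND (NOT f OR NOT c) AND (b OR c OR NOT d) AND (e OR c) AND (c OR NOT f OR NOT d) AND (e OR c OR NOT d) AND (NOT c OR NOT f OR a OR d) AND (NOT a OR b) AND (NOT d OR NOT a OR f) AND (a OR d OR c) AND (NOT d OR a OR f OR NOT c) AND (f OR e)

Case f = false:
Unit clause (e) forces e = true.
Case c = true:
Case a = true:
Unit clause (b) forces b = true.
Unit clause (NOT d) forces d = false.
This assignment satisfies each clause.

a=true,  b=true,  c=true,  d=false,  e=true,  f=false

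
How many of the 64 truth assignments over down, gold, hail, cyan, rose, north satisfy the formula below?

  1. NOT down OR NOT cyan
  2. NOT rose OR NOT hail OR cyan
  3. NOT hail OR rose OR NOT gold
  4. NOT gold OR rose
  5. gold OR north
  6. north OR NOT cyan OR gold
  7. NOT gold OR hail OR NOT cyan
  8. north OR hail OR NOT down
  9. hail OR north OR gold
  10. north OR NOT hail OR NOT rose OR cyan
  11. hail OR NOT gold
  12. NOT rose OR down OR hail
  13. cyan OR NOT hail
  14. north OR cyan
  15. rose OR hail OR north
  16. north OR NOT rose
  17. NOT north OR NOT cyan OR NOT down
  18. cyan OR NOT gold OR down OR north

There are 2^6 = 64 truth assignments over (down, gold, hail, cyan, rose, north).
Split on north. With north = true, the clauses containing north are satisfied and NOT north drops from the rest; 7 of the 2^5 = 32 assignments to the other variables satisfy what remains.
With north = false, by the same count on the reduced clause set, 0 assignments work.
(One model: down=F, gold=F, hail=F, cyan=F, rose=F, north=T.)
Total: 7 + 0 = 7.

7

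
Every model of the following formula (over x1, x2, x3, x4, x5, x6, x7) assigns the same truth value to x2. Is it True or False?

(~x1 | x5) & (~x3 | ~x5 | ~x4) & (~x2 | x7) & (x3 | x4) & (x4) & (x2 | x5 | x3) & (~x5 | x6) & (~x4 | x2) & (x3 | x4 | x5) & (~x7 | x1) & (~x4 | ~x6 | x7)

Suppose x2 = 0.
Unit clause (x4) forces x4 = 1.
That conflicts with the unit clause (~x4).
So every satisfying assignment has x2 = True.

True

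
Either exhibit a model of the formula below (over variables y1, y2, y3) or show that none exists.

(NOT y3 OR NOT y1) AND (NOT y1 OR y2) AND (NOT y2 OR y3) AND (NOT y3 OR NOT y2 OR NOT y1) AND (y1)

UNSATISFIABLE

From the singleton clause (y1), y1 = true.
From the singleton clause (NOT y3), y3 = false.
From the singleton clause (y2), y2 = true.
But (NOT y2) is also a unit clause — contradiction.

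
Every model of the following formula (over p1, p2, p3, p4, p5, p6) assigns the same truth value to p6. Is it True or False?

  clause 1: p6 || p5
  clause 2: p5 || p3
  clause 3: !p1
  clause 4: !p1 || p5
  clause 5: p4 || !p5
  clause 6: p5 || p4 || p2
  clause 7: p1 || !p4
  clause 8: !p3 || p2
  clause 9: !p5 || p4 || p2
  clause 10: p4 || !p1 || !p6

Suppose p6 = false.
The clause (p5) is unit, so p5 = true.
The clause (!p1) is unit, so p1 = false.
The clause (p4) is unit, so p4 = true.
Now (!p4) is unsatisfied and unit — conflict.
So every satisfying assignment has p6 = True.

True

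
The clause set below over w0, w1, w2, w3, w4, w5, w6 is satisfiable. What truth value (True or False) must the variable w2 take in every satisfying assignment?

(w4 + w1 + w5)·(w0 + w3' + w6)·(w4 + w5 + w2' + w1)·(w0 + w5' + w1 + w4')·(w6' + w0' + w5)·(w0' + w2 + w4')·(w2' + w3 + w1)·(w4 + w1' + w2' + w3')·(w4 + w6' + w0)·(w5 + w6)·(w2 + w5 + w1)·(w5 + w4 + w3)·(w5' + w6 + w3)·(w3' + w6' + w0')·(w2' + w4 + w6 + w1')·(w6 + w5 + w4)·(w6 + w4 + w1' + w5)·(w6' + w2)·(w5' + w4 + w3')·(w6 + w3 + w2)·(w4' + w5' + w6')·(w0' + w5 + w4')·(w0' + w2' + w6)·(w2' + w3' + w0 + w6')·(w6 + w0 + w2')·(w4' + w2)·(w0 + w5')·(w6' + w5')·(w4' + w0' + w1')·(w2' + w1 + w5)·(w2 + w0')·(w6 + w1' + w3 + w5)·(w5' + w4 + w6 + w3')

Suppose w2 = 0.
(w6') alone gives w6 = 0.
(w5) alone gives w5 = 1.
(w3) alone gives w3 = 1.
(w0) alone gives w0 = 1.
But (w0') is also a unit clause — contradiction.
So every satisfying assignment has w2 = True.

True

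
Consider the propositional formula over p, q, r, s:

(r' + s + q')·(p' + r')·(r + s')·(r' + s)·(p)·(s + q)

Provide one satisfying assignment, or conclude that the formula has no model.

(p) alone gives p = 1.
(r') alone gives r = 0.
(s') alone gives s = 0.
(q) alone gives q = 1.
Every clause now holds.

p: 1; q: 1; r: 0; s: 0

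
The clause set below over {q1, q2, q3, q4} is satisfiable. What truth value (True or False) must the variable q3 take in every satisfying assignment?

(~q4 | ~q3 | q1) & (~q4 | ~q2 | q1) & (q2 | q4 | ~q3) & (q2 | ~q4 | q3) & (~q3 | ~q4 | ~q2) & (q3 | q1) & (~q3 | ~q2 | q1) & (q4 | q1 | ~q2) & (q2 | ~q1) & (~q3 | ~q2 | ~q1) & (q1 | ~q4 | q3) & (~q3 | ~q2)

False

Suppose q3 = 1.
(~q2) alone gives q2 = 0.
(q4) alone gives q4 = 1.
(q1) alone gives q1 = 1.
Now (~q1) is unsatisfied and unit — conflict.
So every satisfying assignment has q3 = False.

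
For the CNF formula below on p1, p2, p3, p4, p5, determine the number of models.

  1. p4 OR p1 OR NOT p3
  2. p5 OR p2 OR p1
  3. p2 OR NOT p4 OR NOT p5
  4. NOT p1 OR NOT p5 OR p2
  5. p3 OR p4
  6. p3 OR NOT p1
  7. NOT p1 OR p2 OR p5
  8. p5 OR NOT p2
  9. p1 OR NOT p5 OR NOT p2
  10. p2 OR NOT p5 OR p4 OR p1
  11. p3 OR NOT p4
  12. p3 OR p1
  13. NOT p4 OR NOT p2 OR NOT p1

1

There are 2^5 = 32 truth assignments over (p1, p2, p3, p4, p5).
Split on p2. With p2 = true, the clauses containing p2 are satisfied and NOT p2 drops from the rest; 1 of the 2^4 = 16 assignments to the other variables satisfy what remains.
With p2 = false, by the same count on the reduced clause set, 0 assignments work.
(One model: p1=T, p2=T, p3=T, p4=F, p5=T.)
Total: 1 + 0 = 1.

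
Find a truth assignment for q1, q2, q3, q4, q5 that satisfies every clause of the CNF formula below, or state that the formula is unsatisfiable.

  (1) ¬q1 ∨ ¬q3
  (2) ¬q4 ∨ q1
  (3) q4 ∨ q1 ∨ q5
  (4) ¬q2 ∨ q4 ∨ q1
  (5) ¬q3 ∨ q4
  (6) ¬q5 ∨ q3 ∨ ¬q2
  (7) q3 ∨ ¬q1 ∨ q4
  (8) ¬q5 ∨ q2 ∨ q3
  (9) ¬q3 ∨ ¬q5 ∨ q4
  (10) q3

Unit clause (q3) forces q3 = True.
Unit clause (¬q1) forces q1 = False.
Unit clause (¬q4) forces q4 = False.
Now (q4) is unsatisfied and unit — conflict.

UNSATISFIABLE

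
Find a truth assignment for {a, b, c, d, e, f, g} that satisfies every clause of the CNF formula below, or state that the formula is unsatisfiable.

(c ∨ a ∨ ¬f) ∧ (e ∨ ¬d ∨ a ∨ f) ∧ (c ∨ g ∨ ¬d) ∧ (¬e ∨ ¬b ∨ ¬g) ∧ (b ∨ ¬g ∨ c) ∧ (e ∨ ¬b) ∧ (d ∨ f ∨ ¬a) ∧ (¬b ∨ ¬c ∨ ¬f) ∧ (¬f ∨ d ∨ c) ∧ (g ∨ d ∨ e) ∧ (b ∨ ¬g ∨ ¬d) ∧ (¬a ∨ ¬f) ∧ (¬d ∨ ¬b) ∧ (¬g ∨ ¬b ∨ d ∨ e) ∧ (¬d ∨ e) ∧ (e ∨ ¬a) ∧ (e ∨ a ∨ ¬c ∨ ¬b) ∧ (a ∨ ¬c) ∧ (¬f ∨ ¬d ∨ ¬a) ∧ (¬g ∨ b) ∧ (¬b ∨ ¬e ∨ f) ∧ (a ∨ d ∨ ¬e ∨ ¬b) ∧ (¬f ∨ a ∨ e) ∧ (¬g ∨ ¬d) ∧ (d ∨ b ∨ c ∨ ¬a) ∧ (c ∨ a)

a ↦ True; b ↦ False; c ↦ True; d ↦ True; e ↦ True; f ↦ False; g ↦ False

Try e = True.
Try b = False.
From the singleton clause (¬g), g = False.
Try c = True.
From the singleton clause (a), a = True.
From the singleton clause (¬f), f = False.
From the singleton clause (d), d = True.
This assignment satisfies each clause.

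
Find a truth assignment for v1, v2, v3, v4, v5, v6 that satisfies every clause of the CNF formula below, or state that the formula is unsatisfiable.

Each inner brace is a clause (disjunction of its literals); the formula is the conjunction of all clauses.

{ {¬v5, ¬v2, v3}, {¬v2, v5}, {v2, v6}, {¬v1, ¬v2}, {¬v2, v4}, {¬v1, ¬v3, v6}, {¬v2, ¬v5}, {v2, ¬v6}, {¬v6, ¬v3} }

UNSATISFIABLE

Case v2 = False:
From the singleton clause (v6), v6 = True.
But (¬v6) is also a unit clause — contradiction.
So v2 must be the other value — set v2 = True.
From the singleton clause (v5), v5 = True.
But (¬v5) is also a unit clause — contradiction.
Either choice for v2 ends in contradiction.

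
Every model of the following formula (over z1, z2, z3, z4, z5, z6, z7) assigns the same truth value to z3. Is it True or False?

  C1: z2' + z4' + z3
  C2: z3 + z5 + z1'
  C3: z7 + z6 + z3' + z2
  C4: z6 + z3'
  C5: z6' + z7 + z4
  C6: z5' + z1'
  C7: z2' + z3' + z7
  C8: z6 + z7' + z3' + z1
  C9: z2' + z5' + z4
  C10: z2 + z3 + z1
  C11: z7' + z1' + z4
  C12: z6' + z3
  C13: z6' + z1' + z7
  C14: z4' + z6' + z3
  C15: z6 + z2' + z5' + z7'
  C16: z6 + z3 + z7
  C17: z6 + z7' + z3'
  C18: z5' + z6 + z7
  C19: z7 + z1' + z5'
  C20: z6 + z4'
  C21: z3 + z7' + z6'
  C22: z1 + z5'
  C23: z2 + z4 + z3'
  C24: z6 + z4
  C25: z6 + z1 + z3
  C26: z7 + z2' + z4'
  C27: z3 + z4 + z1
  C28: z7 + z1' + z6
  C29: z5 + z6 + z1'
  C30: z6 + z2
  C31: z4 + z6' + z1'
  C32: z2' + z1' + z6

Suppose z3 = 0.
Unit clause (z6') forces z6 = 0.
Unit clause (z7) forces z7 = 1.
Unit clause (z4') forces z4 = 0.
Now (z4) is unsatisfied and unit — conflict.
So every satisfying assignment has z3 = True.

True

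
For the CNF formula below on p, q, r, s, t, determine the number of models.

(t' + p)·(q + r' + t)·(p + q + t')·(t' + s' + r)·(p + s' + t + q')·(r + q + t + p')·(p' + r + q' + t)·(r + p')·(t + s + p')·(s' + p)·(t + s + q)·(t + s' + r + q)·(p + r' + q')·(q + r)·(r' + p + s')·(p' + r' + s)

4

There are 2^5 = 32 truth assignments over (p, q, r, s, t).
Split on s. With s = 1, the clauses containing s are satisfied and s' drops from the rest; 3 of the 2^4 = 16 assignments to the other variables satisfy what remains.
With s = 0, by the same count on the reduced clause set, 1 assignment works.
Total: 3 + 1 = 4.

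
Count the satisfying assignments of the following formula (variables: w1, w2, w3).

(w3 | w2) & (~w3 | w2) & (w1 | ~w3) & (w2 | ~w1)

There are 2^3 = 8 truth assignments over (w1, w2, w3).
Check each against the 4 clauses (columns in the order w1, w2, w3):
  F F F  ✗ fails (w3 | w2)
  F F T  ✗ fails (~w3 | w2)
  F T F  ✓ satisfies all
  F T T  ✗ fails (w1 | ~w3)
  T F F  ✗ fails (w3 | w2)
  T F T  ✗ fails (~w3 | w2)
  T T F  ✓ satisfies all
  T T T  ✓ satisfies all
3 of the 8 rows are models.

3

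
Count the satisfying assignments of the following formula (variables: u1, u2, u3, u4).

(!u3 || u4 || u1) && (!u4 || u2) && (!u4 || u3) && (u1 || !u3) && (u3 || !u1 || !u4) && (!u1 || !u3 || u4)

There are 2^4 = 16 truth assignments over (u1, u2, u3, u4).
Split on u2. With u2 = true, the clauses containing u2 are satisfied and !u2 drops from the rest; 3 of the 2^3 = 8 assignments to the other variables satisfy what remains.
With u2 = false, by the same count on the reduced clause set, 2 assignments work.
(One model: u1=F, u2=F, u3=F, u4=F.)
Total: 3 + 2 = 5.

5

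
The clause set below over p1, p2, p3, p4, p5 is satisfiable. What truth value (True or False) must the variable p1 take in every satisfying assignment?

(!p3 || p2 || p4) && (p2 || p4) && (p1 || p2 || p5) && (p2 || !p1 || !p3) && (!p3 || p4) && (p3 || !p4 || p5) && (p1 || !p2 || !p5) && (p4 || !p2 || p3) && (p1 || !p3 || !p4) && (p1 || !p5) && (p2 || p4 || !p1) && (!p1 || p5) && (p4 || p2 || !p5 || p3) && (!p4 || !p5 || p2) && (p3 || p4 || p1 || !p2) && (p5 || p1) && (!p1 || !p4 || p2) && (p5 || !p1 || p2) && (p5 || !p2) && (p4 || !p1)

True

Suppose p1 = false.
The clause (!p5) is unit, so p5 = false.
That conflicts with the unit clause (p5).
So every satisfying assignment has p1 = True.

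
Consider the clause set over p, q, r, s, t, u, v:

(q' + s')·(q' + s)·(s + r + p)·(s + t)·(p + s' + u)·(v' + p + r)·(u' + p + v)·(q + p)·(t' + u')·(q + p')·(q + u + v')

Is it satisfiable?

Branch on q: set q = 0.
Unit clause (p) forces p = 1.
But (p') is also a unit clause — contradiction.
Backtrack on q: now try q = 1.
Unit clause (s') forces s = 0.
But (s) is also a unit clause — contradiction.
Either choice for q ends in contradiction.
No assignment satisfies every clause.

Unsatisfiable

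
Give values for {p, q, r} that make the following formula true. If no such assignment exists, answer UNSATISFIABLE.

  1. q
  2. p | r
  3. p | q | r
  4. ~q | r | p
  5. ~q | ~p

p ↦ 0, q ↦ 1, r ↦ 1

The clause (q) is unit, so q = 1.
The clause (~p) is unit, so p = 0.
The clause (r) is unit, so r = 1.
All clauses are satisfied.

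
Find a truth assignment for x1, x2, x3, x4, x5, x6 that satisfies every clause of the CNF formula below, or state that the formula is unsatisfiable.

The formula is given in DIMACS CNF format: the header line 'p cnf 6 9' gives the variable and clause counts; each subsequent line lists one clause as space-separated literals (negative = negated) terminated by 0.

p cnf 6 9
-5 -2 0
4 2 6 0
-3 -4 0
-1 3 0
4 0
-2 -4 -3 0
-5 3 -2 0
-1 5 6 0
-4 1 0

From the singleton clause (x4), x4 = True.
From the singleton clause (¬x3), x3 = False.
From the singleton clause (¬x1), x1 = False.
That conflicts with the unit clause (x1).

UNSATISFIABLE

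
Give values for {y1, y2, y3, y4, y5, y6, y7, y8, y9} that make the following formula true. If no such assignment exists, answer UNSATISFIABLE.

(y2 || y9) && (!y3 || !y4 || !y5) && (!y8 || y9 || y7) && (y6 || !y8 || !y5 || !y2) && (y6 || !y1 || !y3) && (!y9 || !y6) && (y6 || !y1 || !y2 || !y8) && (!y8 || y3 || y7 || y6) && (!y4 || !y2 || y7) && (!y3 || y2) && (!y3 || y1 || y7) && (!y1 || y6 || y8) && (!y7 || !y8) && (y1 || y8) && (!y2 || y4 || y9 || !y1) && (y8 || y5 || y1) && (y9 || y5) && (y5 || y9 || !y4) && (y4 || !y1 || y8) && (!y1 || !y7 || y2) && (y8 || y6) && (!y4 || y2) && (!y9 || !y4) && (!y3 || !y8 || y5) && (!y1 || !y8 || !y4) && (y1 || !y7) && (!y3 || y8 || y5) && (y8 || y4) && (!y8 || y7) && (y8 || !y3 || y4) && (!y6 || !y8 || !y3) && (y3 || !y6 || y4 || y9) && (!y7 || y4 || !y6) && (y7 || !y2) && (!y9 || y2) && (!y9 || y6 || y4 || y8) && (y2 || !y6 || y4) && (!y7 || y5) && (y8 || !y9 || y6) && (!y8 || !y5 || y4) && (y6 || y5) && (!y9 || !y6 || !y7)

Suppose y2 = true.
The clause (y7) is unit, so y7 = true.
The clause (!y8) is unit, so y8 = false.
The clause (y1) is unit, so y1 = true.
The clause (y6) is unit, so y6 = true.
The clause (!y9) is unit, so y9 = false.
The clause (y4) is unit, so y4 = true.
The clause (y5) is unit, so y5 = true.
The clause (!y3) is unit, so y3 = false.
All clauses are satisfied.

y1=true, y2=true, y3=false, y4=true, y5=true, y6=true, y7=true, y8=false, y9=false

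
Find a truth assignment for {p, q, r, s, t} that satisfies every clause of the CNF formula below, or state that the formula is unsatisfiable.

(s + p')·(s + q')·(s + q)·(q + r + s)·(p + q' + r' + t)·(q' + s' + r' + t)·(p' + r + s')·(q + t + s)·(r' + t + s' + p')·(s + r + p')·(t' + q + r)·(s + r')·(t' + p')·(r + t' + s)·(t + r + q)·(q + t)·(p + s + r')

p ↦ 0; q ↦ 1; r ↦ 1; s ↦ 1; t ↦ 1

Suppose s = 1.
Suppose p = 0.
Suppose q = 1.
Suppose r = 1.
Unit clause (t) forces t = 1.
All clauses are satisfied.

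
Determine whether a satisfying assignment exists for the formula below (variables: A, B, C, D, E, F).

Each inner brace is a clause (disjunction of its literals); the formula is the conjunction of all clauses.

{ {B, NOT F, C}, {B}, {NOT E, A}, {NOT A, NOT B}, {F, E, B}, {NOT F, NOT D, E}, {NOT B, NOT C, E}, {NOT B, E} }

No

Unit clause (B) forces B = true.
Unit clause (NOT A) forces A = false.
Unit clause (NOT E) forces E = false.
That conflicts with the unit clause (E).
No assignment satisfies every clause.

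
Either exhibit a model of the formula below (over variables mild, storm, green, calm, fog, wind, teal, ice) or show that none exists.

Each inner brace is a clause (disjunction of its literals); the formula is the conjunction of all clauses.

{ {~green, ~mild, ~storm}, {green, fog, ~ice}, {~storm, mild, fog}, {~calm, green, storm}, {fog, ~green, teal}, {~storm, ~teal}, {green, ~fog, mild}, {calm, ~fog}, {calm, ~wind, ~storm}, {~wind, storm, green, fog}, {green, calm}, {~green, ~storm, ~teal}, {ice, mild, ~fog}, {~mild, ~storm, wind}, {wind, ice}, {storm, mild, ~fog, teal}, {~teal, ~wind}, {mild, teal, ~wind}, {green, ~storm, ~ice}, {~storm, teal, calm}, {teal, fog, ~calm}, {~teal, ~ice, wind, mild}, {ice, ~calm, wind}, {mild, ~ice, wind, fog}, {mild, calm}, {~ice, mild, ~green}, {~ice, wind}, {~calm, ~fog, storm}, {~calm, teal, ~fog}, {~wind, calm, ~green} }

UNSATISFIABLE

Suppose storm = 0.
Suppose calm = 0.
Unit clause (~fog) forces fog = 0.
Unit clause (green) forces green = 1.
Unit clause (teal) forces teal = 1.
Unit clause (~wind) forces wind = 0.
Unit clause (ice) forces ice = 1.
Now (~ice) is unsatisfied and unit — conflict.
Undo calm and try calm = 1.
Unit clause (green) forces green = 1.
Unit clause (~fog) forces fog = 0.
Unit clause (teal) forces teal = 1.
Unit clause (~wind) forces wind = 0.
Unit clause (ice) forces ice = 1.
Now (~ice) is unsatisfied and unit — conflict.
Neither calm = 1 nor calm = 0 works.
Undo storm and try storm = 1.
Unit clause (~teal) forces teal = 0.
Unit clause (calm) forces calm = 1.
Unit clause (fog) forces fog = 1.
Now (~fog) is unsatisfied and unit — conflict.
Neither storm = 1 nor storm = 0 works.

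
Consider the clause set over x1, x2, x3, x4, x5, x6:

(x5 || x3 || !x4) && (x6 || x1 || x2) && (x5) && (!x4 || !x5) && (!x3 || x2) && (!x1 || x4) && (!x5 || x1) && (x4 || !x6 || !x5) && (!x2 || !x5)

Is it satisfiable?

Unsatisfiable

From the singleton clause (x5), x5 = true.
From the singleton clause (!x4), x4 = false.
From the singleton clause (!x1), x1 = false.
But (x1) is also a unit clause — contradiction.
No assignment satisfies every clause.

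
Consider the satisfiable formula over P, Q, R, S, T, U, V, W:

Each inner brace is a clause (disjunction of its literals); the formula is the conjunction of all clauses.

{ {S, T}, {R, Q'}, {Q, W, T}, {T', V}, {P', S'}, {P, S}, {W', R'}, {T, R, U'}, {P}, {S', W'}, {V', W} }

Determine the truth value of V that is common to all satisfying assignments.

Suppose V = 0.
Unit clause (T') forces T = 0.
Unit clause (S) forces S = 1.
Unit clause (P') forces P = 0.
Now (P) is unsatisfied and unit — conflict.
So every satisfying assignment has V = True.

True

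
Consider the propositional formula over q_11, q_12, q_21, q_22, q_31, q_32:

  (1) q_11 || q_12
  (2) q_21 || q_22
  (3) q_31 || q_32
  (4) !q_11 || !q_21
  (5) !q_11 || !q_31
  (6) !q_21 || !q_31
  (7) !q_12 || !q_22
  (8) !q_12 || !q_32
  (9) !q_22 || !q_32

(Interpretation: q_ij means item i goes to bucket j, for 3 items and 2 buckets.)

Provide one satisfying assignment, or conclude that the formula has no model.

UNSATISFIABLE

Case q_11 = true:
From the singleton clause (!q_21), q_21 = false.
From the singleton clause (q_22), q_22 = true.
From the singleton clause (!q_31), q_31 = false.
From the singleton clause (q_32), q_32 = true.
Now (!q_32) is unsatisfied and unit — conflict.
So q_11 must be the other value — set q_11 = false.
From the singleton clause (q_12), q_12 = true.
From the singleton clause (!q_22), q_22 = false.
From the singleton clause (q_21), q_21 = true.
From the singleton clause (!q_31), q_31 = false.
From the singleton clause (q_32), q_32 = true.
Now (!q_32) is unsatisfied and unit — conflict.
Either choice for q_11 ends in contradiction.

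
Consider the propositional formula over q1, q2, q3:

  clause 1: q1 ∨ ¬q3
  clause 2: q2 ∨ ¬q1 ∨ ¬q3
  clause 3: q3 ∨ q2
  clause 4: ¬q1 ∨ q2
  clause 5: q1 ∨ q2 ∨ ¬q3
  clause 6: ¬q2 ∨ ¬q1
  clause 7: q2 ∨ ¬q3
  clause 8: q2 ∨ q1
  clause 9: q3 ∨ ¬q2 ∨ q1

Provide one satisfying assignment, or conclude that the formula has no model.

UNSATISFIABLE

Branch on q1: set q1 = True.
Unit clause (q2) forces q2 = True.
Now (¬q2) is unsatisfied and unit — conflict.
So q1 must be the other value — set q1 = False.
Unit clause (¬q3) forces q3 = False.
Unit clause (q2) forces q2 = True.
Now (¬q2) is unsatisfied and unit — conflict.
Both values of q1 lead to a conflict.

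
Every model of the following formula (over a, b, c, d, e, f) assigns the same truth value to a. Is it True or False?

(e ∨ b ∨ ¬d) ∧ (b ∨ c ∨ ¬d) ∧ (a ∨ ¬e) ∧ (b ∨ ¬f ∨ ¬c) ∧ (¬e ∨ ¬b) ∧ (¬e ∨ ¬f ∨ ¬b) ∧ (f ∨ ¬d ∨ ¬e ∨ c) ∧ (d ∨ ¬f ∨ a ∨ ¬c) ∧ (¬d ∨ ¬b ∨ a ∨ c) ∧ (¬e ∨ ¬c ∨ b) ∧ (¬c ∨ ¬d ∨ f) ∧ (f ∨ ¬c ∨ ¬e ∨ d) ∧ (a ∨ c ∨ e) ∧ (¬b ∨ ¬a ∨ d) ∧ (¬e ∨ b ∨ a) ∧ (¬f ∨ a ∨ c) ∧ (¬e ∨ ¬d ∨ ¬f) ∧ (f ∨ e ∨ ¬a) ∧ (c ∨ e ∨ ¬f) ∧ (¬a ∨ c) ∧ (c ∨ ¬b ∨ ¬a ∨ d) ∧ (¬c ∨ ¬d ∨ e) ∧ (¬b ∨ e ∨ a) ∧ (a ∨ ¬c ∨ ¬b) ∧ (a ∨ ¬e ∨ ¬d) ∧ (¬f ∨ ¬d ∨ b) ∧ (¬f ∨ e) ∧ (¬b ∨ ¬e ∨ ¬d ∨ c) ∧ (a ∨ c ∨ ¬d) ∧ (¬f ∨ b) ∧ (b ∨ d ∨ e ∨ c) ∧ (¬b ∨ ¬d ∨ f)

False

Suppose a = True.
(c) alone gives c = True.
Case b = True:
(¬e) alone gives e = False.
(d) alone gives d = True.
Now (¬d) is unsatisfied and unit — conflict.
That branch fails; take b = False instead.
(¬f) alone gives f = False.
(¬e) alone gives e = False.
Now (e) is unsatisfied and unit — conflict.
Neither b = True nor b = False works.
So every satisfying assignment has a = False.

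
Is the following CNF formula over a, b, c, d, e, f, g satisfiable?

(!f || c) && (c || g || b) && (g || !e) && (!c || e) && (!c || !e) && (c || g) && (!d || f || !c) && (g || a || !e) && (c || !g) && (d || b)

No, unsatisfiable

Case f = false:
Case g = true:
Unit clause (c) forces c = true.
Unit clause (e) forces e = true.
Now (!e) is unsatisfied and unit — conflict.
Undo g and try g = false.
Unit clause (!e) forces e = false.
Unit clause (!c) forces c = false.
Now (c) is unsatisfied and unit — conflict.
Both values of g lead to a conflict.
Undo f and try f = true.
Unit clause (c) forces c = true.
Unit clause (e) forces e = true.
Now (!e) is unsatisfied and unit — conflict.
Both values of f lead to a conflict.
No assignment satisfies every clause.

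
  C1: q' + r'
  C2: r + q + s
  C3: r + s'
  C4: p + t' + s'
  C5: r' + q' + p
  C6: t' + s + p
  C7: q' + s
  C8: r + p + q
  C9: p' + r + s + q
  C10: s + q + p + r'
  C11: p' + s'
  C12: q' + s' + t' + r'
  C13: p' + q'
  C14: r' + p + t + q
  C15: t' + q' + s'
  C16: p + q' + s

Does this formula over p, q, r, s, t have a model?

Yes

Try q = 0.
Try r = 1.
Try s = 0.
Unit clause (p) forces p = 1.
No clause remains; t is free.
A satisfying assignment: p ↦ 1; q ↦ 0; r ↦ 1; s ↦ 0; t ↦ 1.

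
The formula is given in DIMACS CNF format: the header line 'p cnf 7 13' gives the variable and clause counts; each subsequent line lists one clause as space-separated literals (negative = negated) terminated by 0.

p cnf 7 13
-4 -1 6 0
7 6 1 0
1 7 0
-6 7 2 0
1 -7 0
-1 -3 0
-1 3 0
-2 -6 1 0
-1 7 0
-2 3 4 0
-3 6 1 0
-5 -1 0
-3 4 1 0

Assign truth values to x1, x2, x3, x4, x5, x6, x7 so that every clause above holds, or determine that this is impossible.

Branch on x1: set x1 = True.
(¬x3) alone gives x3 = False.
That conflicts with the unit clause (x3).
So x1 must be the other value — set x1 = False.
(x7) alone gives x7 = True.
That conflicts with the unit clause (¬x7).
Either choice for x1 ends in contradiction.

UNSATISFIABLE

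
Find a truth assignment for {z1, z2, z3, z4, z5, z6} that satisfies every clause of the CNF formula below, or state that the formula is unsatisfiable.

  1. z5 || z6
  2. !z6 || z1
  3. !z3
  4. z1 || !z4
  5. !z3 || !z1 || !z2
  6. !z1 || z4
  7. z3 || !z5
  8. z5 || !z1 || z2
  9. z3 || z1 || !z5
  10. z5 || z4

z1: true, z2: true, z3: false, z4: true, z5: false, z6: true

From the singleton clause (!z3), z3 = false.
From the singleton clause (!z5), z5 = false.
From the singleton clause (z6), z6 = true.
From the singleton clause (z1), z1 = true.
From the singleton clause (z4), z4 = true.
From the singleton clause (z2), z2 = true.
All clauses are satisfied.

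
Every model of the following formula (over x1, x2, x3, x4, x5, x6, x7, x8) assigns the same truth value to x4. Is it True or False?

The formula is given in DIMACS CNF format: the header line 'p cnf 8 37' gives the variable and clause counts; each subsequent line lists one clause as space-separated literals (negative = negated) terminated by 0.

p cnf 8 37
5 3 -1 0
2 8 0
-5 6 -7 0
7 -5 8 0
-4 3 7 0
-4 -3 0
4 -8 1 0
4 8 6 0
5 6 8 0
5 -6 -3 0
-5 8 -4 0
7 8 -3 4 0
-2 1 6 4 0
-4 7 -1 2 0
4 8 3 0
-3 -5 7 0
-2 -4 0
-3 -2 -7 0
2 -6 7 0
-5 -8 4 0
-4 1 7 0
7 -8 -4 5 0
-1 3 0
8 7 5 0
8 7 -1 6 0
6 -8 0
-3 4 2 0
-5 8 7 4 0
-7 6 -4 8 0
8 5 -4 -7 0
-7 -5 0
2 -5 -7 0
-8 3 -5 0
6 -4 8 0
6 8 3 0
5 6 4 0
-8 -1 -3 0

True

Suppose x4 = False.
Try x2 = True.
Try x8 = False.
The clause (x6) is unit, so x6 = True.
The clause (x3) is unit, so x3 = True.
The clause (x5) is unit, so x5 = True.
The clause (x7) is unit, so x7 = True.
Now (¬x7) is unsatisfied and unit — conflict.
Backtrack on x8: now try x8 = True.
The clause (x1) is unit, so x1 = True.
The clause (¬x5) is unit, so x5 = False.
The clause (x3) is unit, so x3 = True.
Now (¬x3) is unsatisfied and unit — conflict.
Both values of x8 lead to a conflict.
Backtrack on x2: now try x2 = False.
The clause (x8) is unit, so x8 = True.
The clause (x1) is unit, so x1 = True.
The clause (¬x5) is unit, so x5 = False.
The clause (x3) is unit, so x3 = True.
Now (¬x3) is unsatisfied and unit — conflict.
Both values of x2 lead to a conflict.
So every satisfying assignment has x4 = True.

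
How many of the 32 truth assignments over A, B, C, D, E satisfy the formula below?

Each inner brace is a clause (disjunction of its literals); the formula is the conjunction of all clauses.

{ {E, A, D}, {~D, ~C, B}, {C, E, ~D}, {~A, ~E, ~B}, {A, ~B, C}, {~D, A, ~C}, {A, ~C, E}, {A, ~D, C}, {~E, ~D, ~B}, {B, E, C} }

There are 2^5 = 32 truth assignments over (A, B, C, D, E).
Split on E. With E = 1, the clauses containing E are satisfied and ~E drops from the rest; 6 of the 2^4 = 16 assignments to the other variables satisfy what remains.
With E = 0, by the same count on the reduced clause set, 4 assignments work.
Total: 6 + 4 = 10.

10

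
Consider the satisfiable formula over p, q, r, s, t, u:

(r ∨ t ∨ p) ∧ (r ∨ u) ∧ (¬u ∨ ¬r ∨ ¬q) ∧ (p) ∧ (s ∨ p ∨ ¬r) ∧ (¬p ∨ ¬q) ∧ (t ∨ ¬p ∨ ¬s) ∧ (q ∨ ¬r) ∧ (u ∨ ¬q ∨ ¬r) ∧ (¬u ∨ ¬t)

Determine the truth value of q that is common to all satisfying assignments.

Suppose q = True.
Unit clause (p) forces p = True.
That conflicts with the unit clause (¬p).
So every satisfying assignment has q = False.

False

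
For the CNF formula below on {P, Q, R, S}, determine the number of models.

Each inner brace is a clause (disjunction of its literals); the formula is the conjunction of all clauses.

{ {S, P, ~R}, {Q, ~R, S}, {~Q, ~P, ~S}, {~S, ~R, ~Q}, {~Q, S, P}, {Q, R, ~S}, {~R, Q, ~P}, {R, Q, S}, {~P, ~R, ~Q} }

3

There are 2^4 = 16 truth assignments over (P, Q, R, S).
Split on S. With S = 1, the clauses containing S are satisfied and ~S drops from the rest; 2 of the 2^3 = 8 assignments to the other variables satisfy what remains.
With S = 0, by the same count on the reduced clause set, 1 assignment works.
(One model: P=F, Q=F, R=T, S=T.)
Total: 2 + 1 = 3.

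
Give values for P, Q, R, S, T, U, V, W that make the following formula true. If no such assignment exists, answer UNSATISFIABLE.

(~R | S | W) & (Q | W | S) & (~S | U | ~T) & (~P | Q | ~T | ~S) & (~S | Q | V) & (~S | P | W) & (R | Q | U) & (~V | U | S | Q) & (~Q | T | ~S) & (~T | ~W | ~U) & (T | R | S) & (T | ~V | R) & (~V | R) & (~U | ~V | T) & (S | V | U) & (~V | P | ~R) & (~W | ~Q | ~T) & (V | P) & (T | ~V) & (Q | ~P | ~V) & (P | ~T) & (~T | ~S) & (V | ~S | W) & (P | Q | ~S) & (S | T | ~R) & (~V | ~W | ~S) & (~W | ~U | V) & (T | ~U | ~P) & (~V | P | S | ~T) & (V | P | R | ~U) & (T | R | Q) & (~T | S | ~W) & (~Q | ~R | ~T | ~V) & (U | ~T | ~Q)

P=1,  Q=1,  R=0,  S=0,  T=1,  U=1,  V=0,  W=0

Case V = 0:
(P) alone gives P = 1.
Case S = 0:
(U) alone gives U = 1.
(~W) alone gives W = 0.
(~R) alone gives R = 0.
(Q) alone gives Q = 1.
(T) alone gives T = 1.
All clauses are satisfied.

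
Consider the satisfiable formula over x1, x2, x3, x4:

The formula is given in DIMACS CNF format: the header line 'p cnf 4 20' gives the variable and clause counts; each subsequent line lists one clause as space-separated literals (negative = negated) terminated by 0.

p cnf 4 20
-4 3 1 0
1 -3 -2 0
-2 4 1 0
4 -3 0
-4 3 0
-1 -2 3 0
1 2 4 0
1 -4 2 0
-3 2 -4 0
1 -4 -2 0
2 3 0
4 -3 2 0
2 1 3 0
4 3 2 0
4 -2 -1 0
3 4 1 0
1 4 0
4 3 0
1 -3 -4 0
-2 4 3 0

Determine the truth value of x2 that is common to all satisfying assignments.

Suppose x2 = False.
The clause (x3) is unit, so x3 = True.
The clause (x4) is unit, so x4 = True.
But (¬x4) is also a unit clause — contradiction.
So every satisfying assignment has x2 = True.

True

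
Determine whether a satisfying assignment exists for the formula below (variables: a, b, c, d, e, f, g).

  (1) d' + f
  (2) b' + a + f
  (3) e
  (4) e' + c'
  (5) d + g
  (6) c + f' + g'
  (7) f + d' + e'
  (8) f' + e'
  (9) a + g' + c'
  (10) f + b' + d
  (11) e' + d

Unsatisfiable

Unit clause (e) forces e = 1.
Unit clause (c') forces c = 0.
Unit clause (f') forces f = 0.
Unit clause (d') forces d = 0.
But (d) is also a unit clause — contradiction.
No assignment satisfies every clause.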